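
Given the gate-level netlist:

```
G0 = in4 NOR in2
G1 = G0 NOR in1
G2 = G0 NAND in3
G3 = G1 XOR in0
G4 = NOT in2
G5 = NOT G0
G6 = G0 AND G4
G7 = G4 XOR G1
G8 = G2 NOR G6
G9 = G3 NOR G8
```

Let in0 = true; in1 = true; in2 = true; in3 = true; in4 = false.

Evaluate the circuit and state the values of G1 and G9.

G0 = in4 NOR in2 = false NOR true = false
G1 = G0 NOR in1 = false NOR true = false
G2 = G0 NAND in3 = false NAND true = true
G3 = G1 XOR in0 = false XOR true = true
G4 = NOT in2 = NOT true = false
G6 = G0 AND G4 = false AND false = false
G8 = G2 NOR G6 = true NOR false = false
G9 = G3 NOR G8 = true NOR false = false

G1 = false, G9 = false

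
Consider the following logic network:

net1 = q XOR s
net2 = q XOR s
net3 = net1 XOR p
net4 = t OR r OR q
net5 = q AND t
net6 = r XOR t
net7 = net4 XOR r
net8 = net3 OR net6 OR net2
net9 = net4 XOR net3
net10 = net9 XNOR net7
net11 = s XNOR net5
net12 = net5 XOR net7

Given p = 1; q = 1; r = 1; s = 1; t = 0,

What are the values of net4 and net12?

net4 = 1  net12 = 0

net4 = t OR r OR q = 0 OR 1 OR 1 = 1
net5 = q AND t = 1 AND 0 = 0
net7 = net4 XOR r = 1 XOR 1 = 0
net12 = net5 XOR net7 = 0 XOR 0 = 0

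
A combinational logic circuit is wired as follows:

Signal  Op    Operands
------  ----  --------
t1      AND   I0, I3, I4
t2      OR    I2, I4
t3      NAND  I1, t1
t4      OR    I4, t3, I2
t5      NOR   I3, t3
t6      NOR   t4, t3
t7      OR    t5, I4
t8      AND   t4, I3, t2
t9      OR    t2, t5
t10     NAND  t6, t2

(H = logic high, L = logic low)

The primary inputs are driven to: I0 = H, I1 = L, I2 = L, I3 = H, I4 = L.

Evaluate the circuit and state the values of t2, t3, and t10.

t1 = I0 AND I3 AND I4 = H AND H AND L = L
t2 = I2 OR I4 = L OR L = L
t3 = I1 NAND t1 = L NAND L = H
t4 = I4 OR t3 OR I2 = L OR H OR L = H
t6 = t4 NOR t3 = H NOR H = L
t10 = t6 NAND t2 = L NAND L = H

t2 = L  t3 = H  t10 = H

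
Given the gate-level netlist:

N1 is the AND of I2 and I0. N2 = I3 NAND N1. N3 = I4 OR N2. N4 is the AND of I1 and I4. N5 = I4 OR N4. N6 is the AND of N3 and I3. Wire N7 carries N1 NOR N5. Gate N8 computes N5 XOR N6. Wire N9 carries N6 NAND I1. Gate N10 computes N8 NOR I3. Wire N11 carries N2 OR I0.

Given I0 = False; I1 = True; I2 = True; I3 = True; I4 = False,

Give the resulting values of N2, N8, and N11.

N2 = True, N8 = True, N11 = True

N1 = I2 AND I0 = True AND False = False
N2 = I3 NAND N1 = True NAND False = True
N3 = I4 OR N2 = False OR True = True
N4 = I1 AND I4 = True AND False = False
N5 = I4 OR N4 = False OR False = False
N6 = N3 AND I3 = True AND True = True
N8 = N5 XOR N6 = False XOR True = True
N11 = N2 OR I0 = True OR False = True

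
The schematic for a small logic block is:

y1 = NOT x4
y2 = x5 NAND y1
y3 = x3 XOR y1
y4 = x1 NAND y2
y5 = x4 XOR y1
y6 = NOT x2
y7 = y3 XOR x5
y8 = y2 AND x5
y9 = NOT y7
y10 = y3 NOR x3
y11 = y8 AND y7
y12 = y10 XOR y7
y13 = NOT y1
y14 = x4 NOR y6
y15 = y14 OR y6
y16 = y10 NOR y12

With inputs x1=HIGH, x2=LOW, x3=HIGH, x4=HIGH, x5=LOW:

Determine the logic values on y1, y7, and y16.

y1 = NOT x4 = NOT HIGH = LOW
y3 = x3 XOR y1 = HIGH XOR LOW = HIGH
y7 = y3 XOR x5 = HIGH XOR LOW = HIGH
y10 = y3 NOR x3 = HIGH NOR HIGH = LOW
y12 = y10 XOR y7 = LOW XOR HIGH = HIGH
y16 = y10 NOR y12 = LOW NOR HIGH = LOW

y1 = LOW; y7 = HIGH; y16 = LOW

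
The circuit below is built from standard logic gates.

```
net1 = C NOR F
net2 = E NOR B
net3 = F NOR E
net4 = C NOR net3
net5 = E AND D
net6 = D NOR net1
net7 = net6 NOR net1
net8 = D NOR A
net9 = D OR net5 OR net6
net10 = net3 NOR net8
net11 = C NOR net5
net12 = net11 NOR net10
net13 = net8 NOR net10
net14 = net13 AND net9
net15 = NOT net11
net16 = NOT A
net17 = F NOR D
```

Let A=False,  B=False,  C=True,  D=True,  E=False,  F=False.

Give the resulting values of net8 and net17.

net8 = D NOR A = True NOR False = False
net17 = F NOR D = False NOR True = False

net8 = False, net17 = False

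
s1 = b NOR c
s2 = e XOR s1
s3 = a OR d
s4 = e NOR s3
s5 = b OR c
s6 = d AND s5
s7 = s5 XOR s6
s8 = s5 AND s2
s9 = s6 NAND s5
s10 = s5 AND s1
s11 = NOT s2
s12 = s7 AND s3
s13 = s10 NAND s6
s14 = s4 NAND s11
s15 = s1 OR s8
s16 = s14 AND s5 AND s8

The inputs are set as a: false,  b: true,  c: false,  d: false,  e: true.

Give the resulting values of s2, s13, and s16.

s2 = true, s13 = true, s16 = true

s1 = b NOR c = true NOR false = false
s2 = e XOR s1 = true XOR false = true
s3 = a OR d = false OR false = false
s4 = e NOR s3 = true NOR false = false
s5 = b OR c = true OR false = true
s6 = d AND s5 = false AND true = false
s8 = s5 AND s2 = true AND true = true
s10 = s5 AND s1 = true AND false = false
s11 = NOT s2 = NOT true = false
s13 = s10 NAND s6 = false NAND false = true
s14 = s4 NAND s11 = false NAND false = true
s16 = s14 AND s5 AND s8 = true AND true AND true = true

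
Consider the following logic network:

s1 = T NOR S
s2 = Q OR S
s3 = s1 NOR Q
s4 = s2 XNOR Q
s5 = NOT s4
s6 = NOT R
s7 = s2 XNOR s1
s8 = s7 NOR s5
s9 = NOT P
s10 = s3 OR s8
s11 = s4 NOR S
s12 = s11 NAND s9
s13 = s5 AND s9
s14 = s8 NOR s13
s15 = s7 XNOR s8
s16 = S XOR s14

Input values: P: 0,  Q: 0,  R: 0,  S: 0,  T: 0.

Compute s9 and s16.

s9 = 1, s16 = 0

s1 = T NOR S = 0 NOR 0 = 1
s2 = Q OR S = 0 OR 0 = 0
s4 = s2 XNOR Q = 0 XNOR 0 = 1
s5 = NOT s4 = NOT 1 = 0
s7 = s2 XNOR s1 = 0 XNOR 1 = 0
s8 = s7 NOR s5 = 0 NOR 0 = 1
s9 = NOT P = NOT 0 = 1
s13 = s5 AND s9 = 0 AND 1 = 0
s14 = s8 NOR s13 = 1 NOR 0 = 0
s16 = S XOR s14 = 0 XOR 0 = 0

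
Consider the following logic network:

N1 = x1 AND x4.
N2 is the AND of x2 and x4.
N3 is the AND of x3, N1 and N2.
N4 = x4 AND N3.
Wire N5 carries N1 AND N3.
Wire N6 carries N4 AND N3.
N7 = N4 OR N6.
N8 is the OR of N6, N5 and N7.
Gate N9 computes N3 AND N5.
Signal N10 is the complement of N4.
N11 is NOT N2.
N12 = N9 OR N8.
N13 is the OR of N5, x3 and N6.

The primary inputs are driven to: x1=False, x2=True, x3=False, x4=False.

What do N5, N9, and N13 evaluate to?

N1 = x1 AND x4 = False AND False = False
N2 = x2 AND x4 = True AND False = False
N3 = x3 AND N1 AND N2 = False AND False AND False = False
N4 = x4 AND N3 = False AND False = False
N5 = N1 AND N3 = False AND False = False
N6 = N4 AND N3 = False AND False = False
N9 = N3 AND N5 = False AND False = False
N13 = N5 OR x3 OR N6 = False OR False OR False = False

N5 = False, N9 = False, N13 = False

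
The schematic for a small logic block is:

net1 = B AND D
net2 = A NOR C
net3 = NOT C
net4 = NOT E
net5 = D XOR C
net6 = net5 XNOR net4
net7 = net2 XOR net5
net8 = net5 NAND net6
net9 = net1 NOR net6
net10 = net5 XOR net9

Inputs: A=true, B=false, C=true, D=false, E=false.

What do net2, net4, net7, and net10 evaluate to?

net2 = false; net4 = true; net7 = true; net10 = true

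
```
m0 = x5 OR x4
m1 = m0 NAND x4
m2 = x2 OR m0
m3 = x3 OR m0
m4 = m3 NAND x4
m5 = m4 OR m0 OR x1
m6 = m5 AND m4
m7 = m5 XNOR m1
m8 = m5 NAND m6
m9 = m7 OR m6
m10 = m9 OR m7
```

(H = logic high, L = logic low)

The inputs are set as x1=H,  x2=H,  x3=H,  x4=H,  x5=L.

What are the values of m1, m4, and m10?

m1 = L; m4 = L; m10 = L

m0 = x5 OR x4 = L OR H = H
m1 = m0 NAND x4 = H NAND H = L
m3 = x3 OR m0 = H OR H = H
m4 = m3 NAND x4 = H NAND H = L
m5 = m4 OR m0 OR x1 = L OR H OR H = H
m6 = m5 AND m4 = H AND L = L
m7 = m5 XNOR m1 = H XNOR L = L
m9 = m7 OR m6 = L OR L = L
m10 = m9 OR m7 = L OR L = L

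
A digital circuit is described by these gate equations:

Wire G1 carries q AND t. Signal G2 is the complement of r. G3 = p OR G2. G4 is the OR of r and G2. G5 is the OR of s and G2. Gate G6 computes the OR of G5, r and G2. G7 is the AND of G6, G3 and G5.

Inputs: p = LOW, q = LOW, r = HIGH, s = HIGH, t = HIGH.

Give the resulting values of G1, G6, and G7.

G1 = LOW; G6 = HIGH; G7 = LOW

G1 = q AND t = LOW AND HIGH = LOW
G2 = NOT r = NOT HIGH = LOW
G3 = p OR G2 = LOW OR LOW = LOW
G5 = s OR G2 = HIGH OR LOW = HIGH
G6 = G5 OR r OR G2 = HIGH OR HIGH OR LOW = HIGH
G7 = G6 AND G3 AND G5 = HIGH AND LOW AND HIGH = LOW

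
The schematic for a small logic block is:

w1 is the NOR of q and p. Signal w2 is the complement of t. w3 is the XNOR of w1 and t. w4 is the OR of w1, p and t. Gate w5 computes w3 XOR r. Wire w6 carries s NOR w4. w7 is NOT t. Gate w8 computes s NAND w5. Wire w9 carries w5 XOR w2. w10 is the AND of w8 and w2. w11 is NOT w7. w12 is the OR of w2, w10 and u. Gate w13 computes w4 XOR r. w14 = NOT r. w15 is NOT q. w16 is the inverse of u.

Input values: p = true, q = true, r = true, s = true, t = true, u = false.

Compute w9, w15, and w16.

w9 = true, w15 = false, w16 = true

w1 = q NOR p = true NOR true = false
w2 = NOT t = NOT true = false
w3 = w1 XNOR t = false XNOR true = false
w5 = w3 XOR r = false XOR true = true
w9 = w5 XOR w2 = true XOR false = true
w15 = NOT q = NOT true = false
w16 = NOT u = NOT false = true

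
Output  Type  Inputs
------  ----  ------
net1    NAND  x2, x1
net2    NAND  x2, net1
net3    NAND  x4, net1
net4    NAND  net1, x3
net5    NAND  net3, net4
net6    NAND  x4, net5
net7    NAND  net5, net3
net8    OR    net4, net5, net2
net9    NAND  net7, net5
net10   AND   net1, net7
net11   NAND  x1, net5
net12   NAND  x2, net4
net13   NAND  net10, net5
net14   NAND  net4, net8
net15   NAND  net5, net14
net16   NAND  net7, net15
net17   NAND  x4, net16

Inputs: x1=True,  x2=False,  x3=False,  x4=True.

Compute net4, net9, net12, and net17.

net1 = x2 NAND x1 = False NAND True = True
net2 = x2 NAND net1 = False NAND True = True
net3 = x4 NAND net1 = True NAND True = False
net4 = net1 NAND x3 = True NAND False = True
net5 = net3 NAND net4 = False NAND True = True
net7 = net5 NAND net3 = True NAND False = True
net8 = net4 OR net5 OR net2 = True OR True OR True = True
net9 = net7 NAND net5 = True NAND True = False
net12 = x2 NAND net4 = False NAND True = True
net14 = net4 NAND net8 = True NAND True = False
net15 = net5 NAND net14 = True NAND False = True
net16 = net7 NAND net15 = True NAND True = False
net17 = x4 NAND net16 = True NAND False = True

net4 = True, net9 = False, net12 = True, net17 = True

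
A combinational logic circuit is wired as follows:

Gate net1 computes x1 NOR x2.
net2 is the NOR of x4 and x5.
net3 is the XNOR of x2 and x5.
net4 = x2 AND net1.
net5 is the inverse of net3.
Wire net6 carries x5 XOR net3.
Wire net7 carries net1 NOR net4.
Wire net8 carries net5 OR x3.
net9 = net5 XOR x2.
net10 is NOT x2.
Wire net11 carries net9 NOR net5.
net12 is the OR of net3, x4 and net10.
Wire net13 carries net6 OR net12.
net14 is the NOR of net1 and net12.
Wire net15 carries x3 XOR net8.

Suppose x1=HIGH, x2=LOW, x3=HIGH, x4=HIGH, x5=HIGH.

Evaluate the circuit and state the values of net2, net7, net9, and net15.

net2 = LOW; net7 = HIGH; net9 = HIGH; net15 = LOW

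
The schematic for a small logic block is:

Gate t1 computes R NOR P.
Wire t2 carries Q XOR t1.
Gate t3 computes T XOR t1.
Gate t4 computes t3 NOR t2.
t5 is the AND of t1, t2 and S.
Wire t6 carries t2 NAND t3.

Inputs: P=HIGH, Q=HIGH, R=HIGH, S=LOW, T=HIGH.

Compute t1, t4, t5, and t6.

t1 = R NOR P = HIGH NOR HIGH = LOW
t2 = Q XOR t1 = HIGH XOR LOW = HIGH
t3 = T XOR t1 = HIGH XOR LOW = HIGH
t4 = t3 NOR t2 = HIGH NOR HIGH = LOW
t5 = t1 AND t2 AND S = LOW AND HIGH AND LOW = LOW
t6 = t2 NAND t3 = HIGH NAND HIGH = LOW

t1 = LOW, t4 = LOW, t5 = LOW, t6 = LOW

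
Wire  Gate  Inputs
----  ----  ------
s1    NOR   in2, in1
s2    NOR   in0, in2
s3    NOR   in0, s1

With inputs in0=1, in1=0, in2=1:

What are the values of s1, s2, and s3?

s1 = 0, s2 = 0, s3 = 0

s1 = in2 NOR in1 = 1 NOR 0 = 0
s2 = in0 NOR in2 = 1 NOR 1 = 0
s3 = in0 NOR s1 = 1 NOR 0 = 0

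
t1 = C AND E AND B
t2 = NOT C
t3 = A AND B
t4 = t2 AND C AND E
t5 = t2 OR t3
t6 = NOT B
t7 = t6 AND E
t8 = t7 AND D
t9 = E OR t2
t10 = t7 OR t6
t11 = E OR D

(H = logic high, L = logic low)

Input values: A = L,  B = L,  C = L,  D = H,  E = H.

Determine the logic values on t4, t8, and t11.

t2 = NOT C = NOT L = H
t4 = t2 AND C AND E = H AND L AND H = L
t6 = NOT B = NOT L = H
t7 = t6 AND E = H AND H = H
t8 = t7 AND D = H AND H = H
t11 = E OR D = H OR H = H

t4 = L, t8 = H, t11 = H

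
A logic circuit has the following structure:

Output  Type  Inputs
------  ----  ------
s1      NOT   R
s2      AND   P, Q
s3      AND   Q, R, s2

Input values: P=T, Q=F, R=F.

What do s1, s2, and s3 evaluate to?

s1 = T, s2 = F, s3 = F

s1 = NOT R = NOT F = T
s2 = P AND Q = T AND F = F
s3 = Q AND R AND s2 = F AND F AND F = F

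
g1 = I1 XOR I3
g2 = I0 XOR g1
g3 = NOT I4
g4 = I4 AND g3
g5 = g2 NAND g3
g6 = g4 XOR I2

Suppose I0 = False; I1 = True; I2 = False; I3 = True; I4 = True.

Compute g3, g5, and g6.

g3 = False, g5 = True, g6 = False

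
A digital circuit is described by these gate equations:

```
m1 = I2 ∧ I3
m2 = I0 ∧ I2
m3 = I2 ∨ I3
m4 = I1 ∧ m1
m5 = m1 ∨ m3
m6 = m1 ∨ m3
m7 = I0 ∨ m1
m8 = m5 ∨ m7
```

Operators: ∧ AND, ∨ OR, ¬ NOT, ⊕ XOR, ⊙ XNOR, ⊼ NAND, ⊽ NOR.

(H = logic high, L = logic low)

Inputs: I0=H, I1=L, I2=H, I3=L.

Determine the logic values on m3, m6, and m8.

m1 = I2 AND I3 = H AND L = L
m3 = I2 OR I3 = H OR L = H
m5 = m1 OR m3 = L OR H = H
m6 = m1 OR m3 = L OR H = H
m7 = I0 OR m1 = H OR L = H
m8 = m5 OR m7 = H OR H = H

m3 = H, m6 = H, m8 = H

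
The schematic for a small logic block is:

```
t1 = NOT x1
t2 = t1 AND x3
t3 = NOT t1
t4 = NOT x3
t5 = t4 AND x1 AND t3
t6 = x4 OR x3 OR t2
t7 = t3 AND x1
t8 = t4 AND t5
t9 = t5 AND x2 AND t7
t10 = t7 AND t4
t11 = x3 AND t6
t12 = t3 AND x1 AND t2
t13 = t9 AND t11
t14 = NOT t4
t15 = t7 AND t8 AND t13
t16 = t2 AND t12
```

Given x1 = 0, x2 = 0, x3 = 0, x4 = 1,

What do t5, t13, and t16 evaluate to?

t5 = 0; t13 = 0; t16 = 0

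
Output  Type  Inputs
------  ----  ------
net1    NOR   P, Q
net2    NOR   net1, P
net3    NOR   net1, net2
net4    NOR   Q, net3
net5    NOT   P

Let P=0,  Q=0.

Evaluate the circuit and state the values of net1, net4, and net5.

net1 = 1  net4 = 1  net5 = 1

net1 = P NOR Q = 0 NOR 0 = 1
net2 = net1 NOR P = 1 NOR 0 = 0
net3 = net1 NOR net2 = 1 NOR 0 = 0
net4 = Q NOR net3 = 0 NOR 0 = 1
net5 = NOT P = NOT 0 = 1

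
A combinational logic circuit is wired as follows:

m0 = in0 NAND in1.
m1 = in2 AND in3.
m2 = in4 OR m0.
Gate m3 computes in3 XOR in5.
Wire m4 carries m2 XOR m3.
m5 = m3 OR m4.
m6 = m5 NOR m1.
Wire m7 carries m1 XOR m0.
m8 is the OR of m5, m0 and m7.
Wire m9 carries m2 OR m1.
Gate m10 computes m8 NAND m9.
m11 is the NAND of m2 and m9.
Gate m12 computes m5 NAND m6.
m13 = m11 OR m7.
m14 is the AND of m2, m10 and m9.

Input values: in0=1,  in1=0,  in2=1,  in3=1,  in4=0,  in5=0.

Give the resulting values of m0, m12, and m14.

m0 = 1, m12 = 1, m14 = 0

m0 = in0 NAND in1 = 1 NAND 0 = 1
m1 = in2 AND in3 = 1 AND 1 = 1
m2 = in4 OR m0 = 0 OR 1 = 1
m3 = in3 XOR in5 = 1 XOR 0 = 1
m4 = m2 XOR m3 = 1 XOR 1 = 0
m5 = m3 OR m4 = 1 OR 0 = 1
m6 = m5 NOR m1 = 1 NOR 1 = 0
m7 = m1 XOR m0 = 1 XOR 1 = 0
m8 = m5 OR m0 OR m7 = 1 OR 1 OR 0 = 1
m9 = m2 OR m1 = 1 OR 1 = 1
m10 = m8 NAND m9 = 1 NAND 1 = 0
m12 = m5 NAND m6 = 1 NAND 0 = 1
m14 = m2 AND m10 AND m9 = 1 AND 0 AND 1 = 0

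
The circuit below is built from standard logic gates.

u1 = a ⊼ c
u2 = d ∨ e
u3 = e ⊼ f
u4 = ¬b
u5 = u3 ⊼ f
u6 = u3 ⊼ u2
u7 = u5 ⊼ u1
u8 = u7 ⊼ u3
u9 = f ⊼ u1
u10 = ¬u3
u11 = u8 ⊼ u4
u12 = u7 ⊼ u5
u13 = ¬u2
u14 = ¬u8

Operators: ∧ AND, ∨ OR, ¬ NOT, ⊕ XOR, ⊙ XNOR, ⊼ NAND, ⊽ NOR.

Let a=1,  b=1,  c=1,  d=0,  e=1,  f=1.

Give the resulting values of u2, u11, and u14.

u1 = a NAND c = 1 NAND 1 = 0
u2 = d OR e = 0 OR 1 = 1
u3 = e NAND f = 1 NAND 1 = 0
u4 = NOT b = NOT 1 = 0
u5 = u3 NAND f = 0 NAND 1 = 1
u7 = u5 NAND u1 = 1 NAND 0 = 1
u8 = u7 NAND u3 = 1 NAND 0 = 1
u11 = u8 NAND u4 = 1 NAND 0 = 1
u14 = NOT u8 = NOT 1 = 0

u2 = 1  u11 = 1  u14 = 0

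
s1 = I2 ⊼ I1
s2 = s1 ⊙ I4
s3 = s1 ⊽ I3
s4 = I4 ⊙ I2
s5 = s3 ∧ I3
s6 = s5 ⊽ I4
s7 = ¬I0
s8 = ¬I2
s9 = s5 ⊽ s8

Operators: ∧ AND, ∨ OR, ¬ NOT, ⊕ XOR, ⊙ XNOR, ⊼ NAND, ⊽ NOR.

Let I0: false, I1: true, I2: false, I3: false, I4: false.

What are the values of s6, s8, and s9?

s1 = I2 NAND I1 = false NAND true = true
s3 = s1 NOR I3 = true NOR false = false
s5 = s3 AND I3 = false AND false = false
s6 = s5 NOR I4 = false NOR false = true
s8 = NOT I2 = NOT false = true
s9 = s5 NOR s8 = false NOR true = false

s6 = true; s8 = true; s9 = false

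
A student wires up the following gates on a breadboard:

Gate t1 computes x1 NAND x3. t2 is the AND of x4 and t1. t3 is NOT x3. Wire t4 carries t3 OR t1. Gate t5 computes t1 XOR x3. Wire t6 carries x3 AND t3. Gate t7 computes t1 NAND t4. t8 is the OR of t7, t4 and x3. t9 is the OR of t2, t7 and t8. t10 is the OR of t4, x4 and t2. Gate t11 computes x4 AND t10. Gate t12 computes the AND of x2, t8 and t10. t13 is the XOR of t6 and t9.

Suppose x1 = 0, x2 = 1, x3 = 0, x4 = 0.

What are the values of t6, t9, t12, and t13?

t6 = 0, t9 = 1, t12 = 1, t13 = 1

t1 = x1 NAND x3 = 0 NAND 0 = 1
t2 = x4 AND t1 = 0 AND 1 = 0
t3 = NOT x3 = NOT 0 = 1
t4 = t3 OR t1 = 1 OR 1 = 1
t6 = x3 AND t3 = 0 AND 1 = 0
t7 = t1 NAND t4 = 1 NAND 1 = 0
t8 = t7 OR t4 OR x3 = 0 OR 1 OR 0 = 1
t9 = t2 OR t7 OR t8 = 0 OR 0 OR 1 = 1
t10 = t4 OR x4 OR t2 = 1 OR 0 OR 0 = 1
t12 = x2 AND t8 AND t10 = 1 AND 1 AND 1 = 1
t13 = t6 XOR t9 = 0 XOR 1 = 1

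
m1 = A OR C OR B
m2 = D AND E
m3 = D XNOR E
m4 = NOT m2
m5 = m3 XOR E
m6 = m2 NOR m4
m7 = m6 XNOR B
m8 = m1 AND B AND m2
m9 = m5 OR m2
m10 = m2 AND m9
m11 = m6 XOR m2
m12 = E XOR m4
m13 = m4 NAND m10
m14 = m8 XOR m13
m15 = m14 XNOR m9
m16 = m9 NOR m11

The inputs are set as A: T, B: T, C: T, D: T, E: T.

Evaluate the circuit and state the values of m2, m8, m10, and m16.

m2 = T, m8 = T, m10 = T, m16 = F

m1 = A OR C OR B = T OR T OR T = T
m2 = D AND E = T AND T = T
m3 = D XNOR E = T XNOR T = T
m4 = NOT m2 = NOT T = F
m5 = m3 XOR E = T XOR T = F
m6 = m2 NOR m4 = T NOR F = F
m8 = m1 AND B AND m2 = T AND T AND T = T
m9 = m5 OR m2 = F OR T = T
m10 = m2 AND m9 = T AND T = T
m11 = m6 XOR m2 = F XOR T = T
m16 = m9 NOR m11 = T NOR T = F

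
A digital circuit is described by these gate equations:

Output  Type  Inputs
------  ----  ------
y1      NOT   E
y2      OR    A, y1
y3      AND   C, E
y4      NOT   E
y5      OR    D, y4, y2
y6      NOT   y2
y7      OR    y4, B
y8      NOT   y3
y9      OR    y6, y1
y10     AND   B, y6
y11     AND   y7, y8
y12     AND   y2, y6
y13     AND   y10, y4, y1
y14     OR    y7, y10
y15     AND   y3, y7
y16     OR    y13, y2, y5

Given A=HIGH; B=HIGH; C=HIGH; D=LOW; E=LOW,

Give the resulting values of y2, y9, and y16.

y1 = NOT E = NOT LOW = HIGH
y2 = A OR y1 = HIGH OR HIGH = HIGH
y4 = NOT E = NOT LOW = HIGH
y5 = D OR y4 OR y2 = LOW OR HIGH OR HIGH = HIGH
y6 = NOT y2 = NOT HIGH = LOW
y9 = y6 OR y1 = LOW OR HIGH = HIGH
y10 = B AND y6 = HIGH AND LOW = LOW
y13 = y10 AND y4 AND y1 = LOW AND HIGH AND HIGH = LOW
y16 = y13 OR y2 OR y5 = LOW OR HIGH OR HIGH = HIGH

y2 = HIGH  y9 = HIGH  y16 = HIGH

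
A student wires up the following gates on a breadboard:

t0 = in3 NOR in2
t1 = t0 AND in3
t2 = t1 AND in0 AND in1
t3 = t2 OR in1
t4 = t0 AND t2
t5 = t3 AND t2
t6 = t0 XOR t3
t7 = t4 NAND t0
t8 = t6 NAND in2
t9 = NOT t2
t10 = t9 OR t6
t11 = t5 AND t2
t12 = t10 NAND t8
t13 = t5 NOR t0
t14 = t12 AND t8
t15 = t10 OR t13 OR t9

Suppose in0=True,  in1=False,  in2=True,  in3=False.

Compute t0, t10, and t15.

t0 = False, t10 = True, t15 = True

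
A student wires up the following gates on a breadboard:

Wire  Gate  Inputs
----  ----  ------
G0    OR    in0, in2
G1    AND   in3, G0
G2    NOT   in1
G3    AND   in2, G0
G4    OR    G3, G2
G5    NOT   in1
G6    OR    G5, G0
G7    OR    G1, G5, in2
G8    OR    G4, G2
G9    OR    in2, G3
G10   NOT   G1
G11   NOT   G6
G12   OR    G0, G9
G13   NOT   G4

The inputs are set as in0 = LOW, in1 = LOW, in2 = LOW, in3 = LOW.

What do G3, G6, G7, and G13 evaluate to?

G3 = LOW, G6 = HIGH, G7 = HIGH, G13 = LOW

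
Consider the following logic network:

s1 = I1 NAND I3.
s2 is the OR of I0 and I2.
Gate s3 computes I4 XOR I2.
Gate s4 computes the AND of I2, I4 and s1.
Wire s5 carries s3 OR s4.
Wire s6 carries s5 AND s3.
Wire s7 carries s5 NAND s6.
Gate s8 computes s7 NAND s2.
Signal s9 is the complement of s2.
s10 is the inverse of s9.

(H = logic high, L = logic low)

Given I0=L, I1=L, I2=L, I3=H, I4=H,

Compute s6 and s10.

s1 = I1 NAND I3 = L NAND H = H
s2 = I0 OR I2 = L OR L = L
s3 = I4 XOR I2 = H XOR L = H
s4 = I2 AND I4 AND s1 = L AND H AND H = L
s5 = s3 OR s4 = H OR L = H
s6 = s5 AND s3 = H AND H = H
s9 = NOT s2 = NOT L = H
s10 = NOT s9 = NOT H = L

s6 = H; s10 = L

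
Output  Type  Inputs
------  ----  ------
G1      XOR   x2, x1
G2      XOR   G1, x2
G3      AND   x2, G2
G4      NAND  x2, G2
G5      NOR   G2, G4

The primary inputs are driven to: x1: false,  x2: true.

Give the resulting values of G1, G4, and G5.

G1 = x2 XOR x1 = true XOR false = true
G2 = G1 XOR x2 = true XOR true = false
G4 = x2 NAND G2 = true NAND false = true
G5 = G2 NOR G4 = false NOR true = false

G1 = true, G4 = true, G5 = false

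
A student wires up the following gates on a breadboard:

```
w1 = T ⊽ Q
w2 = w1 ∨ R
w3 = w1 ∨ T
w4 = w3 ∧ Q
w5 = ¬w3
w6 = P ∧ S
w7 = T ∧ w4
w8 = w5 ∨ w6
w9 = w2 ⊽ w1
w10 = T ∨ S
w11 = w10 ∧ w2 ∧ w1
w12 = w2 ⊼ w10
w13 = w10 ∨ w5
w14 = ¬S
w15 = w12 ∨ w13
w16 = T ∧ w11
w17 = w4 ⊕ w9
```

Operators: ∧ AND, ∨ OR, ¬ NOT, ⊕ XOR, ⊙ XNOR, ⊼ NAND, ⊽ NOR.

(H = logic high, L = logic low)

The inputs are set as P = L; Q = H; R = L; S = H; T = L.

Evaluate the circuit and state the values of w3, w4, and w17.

w3 = L, w4 = L, w17 = H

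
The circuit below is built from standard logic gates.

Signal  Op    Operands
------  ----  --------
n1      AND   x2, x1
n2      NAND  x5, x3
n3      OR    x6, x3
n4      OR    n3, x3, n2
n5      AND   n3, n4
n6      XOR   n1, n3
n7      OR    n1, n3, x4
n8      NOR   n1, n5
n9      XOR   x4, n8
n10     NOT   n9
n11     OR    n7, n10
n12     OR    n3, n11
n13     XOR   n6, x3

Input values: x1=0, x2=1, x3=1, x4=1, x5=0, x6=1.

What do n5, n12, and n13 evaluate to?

n5 = 1, n12 = 1, n13 = 0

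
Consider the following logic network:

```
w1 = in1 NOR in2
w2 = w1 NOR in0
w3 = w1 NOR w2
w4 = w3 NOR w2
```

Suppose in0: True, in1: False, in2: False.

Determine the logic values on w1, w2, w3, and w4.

w1 = True  w2 = False  w3 = False  w4 = True

w1 = in1 NOR in2 = False NOR False = True
w2 = w1 NOR in0 = True NOR True = False
w3 = w1 NOR w2 = True NOR False = False
w4 = w3 NOR w2 = False NOR False = True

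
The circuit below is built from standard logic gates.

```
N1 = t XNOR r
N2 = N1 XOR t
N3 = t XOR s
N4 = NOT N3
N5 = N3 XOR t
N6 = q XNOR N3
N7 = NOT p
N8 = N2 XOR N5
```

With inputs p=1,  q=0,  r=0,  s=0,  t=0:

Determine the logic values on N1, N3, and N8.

N1 = 1  N3 = 0  N8 = 1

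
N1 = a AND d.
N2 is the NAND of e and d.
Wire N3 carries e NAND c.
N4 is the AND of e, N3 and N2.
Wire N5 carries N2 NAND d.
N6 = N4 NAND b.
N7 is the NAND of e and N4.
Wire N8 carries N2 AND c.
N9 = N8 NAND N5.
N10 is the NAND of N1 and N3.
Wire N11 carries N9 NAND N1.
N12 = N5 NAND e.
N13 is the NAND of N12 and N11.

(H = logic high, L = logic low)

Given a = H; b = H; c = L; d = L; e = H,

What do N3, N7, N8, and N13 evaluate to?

N3 = H  N7 = L  N8 = L  N13 = H

N1 = a AND d = H AND L = L
N2 = e NAND d = H NAND L = H
N3 = e NAND c = H NAND L = H
N4 = e AND N3 AND N2 = H AND H AND H = H
N5 = N2 NAND d = H NAND L = H
N7 = e NAND N4 = H NAND H = L
N8 = N2 AND c = H AND L = L
N9 = N8 NAND N5 = L NAND H = H
N11 = N9 NAND N1 = H NAND L = H
N12 = N5 NAND e = H NAND H = L
N13 = N12 NAND N11 = L NAND H = H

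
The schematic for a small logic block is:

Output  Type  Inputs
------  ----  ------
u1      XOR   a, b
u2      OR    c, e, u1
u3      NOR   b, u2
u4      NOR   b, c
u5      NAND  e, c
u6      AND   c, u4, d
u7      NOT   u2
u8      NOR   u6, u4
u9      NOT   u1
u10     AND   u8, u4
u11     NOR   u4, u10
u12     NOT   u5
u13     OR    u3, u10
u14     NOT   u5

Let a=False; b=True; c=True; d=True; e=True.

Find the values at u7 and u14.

u1 = a XOR b = False XOR True = True
u2 = c OR e OR u1 = True OR True OR True = True
u5 = e NAND c = True NAND True = False
u7 = NOT u2 = NOT True = False
u14 = NOT u5 = NOT False = True

u7 = False, u14 = True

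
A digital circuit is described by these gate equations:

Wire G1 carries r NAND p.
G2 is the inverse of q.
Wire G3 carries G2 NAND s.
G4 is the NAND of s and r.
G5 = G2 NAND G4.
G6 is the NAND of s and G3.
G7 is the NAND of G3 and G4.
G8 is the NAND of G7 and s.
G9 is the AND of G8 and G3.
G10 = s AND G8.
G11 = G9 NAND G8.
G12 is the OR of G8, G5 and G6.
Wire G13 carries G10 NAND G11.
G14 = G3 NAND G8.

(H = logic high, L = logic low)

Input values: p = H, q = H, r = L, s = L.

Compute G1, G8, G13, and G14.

G1 = H, G8 = H, G13 = H, G14 = L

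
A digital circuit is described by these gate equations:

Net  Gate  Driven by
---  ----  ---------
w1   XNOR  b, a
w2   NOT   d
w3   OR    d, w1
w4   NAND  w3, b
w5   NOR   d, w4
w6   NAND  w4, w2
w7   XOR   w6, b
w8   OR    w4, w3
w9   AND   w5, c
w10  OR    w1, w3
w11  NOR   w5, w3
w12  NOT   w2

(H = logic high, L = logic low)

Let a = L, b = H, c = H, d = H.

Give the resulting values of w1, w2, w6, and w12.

w1 = L; w2 = L; w6 = H; w12 = H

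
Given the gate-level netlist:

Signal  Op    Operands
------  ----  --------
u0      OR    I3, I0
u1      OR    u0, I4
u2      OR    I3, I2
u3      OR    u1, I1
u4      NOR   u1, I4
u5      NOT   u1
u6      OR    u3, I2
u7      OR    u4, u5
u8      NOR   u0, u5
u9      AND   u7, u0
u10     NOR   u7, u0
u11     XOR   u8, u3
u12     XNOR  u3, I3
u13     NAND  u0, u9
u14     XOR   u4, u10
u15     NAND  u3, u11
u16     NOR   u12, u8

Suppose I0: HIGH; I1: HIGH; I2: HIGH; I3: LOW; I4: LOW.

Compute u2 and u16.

u2 = HIGH, u16 = HIGH

u0 = I3 OR I0 = LOW OR HIGH = HIGH
u1 = u0 OR I4 = HIGH OR LOW = HIGH
u2 = I3 OR I2 = LOW OR HIGH = HIGH
u3 = u1 OR I1 = HIGH OR HIGH = HIGH
u5 = NOT u1 = NOT HIGH = LOW
u8 = u0 NOR u5 = HIGH NOR LOW = LOW
u12 = u3 XNOR I3 = HIGH XNOR LOW = LOW
u16 = u12 NOR u8 = LOW NOR LOW = HIGH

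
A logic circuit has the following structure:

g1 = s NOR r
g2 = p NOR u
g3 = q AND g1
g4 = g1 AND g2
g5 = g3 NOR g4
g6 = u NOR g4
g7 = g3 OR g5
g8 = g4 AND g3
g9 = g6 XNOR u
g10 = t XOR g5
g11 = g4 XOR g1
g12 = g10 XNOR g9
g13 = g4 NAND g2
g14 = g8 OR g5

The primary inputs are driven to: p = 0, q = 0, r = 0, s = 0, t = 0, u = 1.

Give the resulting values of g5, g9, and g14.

g1 = s NOR r = 0 NOR 0 = 1
g2 = p NOR u = 0 NOR 1 = 0
g3 = q AND g1 = 0 AND 1 = 0
g4 = g1 AND g2 = 1 AND 0 = 0
g5 = g3 NOR g4 = 0 NOR 0 = 1
g6 = u NOR g4 = 1 NOR 0 = 0
g8 = g4 AND g3 = 0 AND 0 = 0
g9 = g6 XNOR u = 0 XNOR 1 = 0
g14 = g8 OR g5 = 0 OR 1 = 1

g5 = 1  g9 = 0  g14 = 1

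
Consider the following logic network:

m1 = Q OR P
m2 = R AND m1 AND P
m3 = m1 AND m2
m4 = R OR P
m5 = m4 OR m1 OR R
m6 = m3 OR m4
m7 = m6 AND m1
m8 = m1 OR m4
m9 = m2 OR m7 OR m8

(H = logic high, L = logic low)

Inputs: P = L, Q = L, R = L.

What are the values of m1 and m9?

m1 = L, m9 = L

m1 = Q OR P = L OR L = L
m2 = R AND m1 AND P = L AND L AND L = L
m3 = m1 AND m2 = L AND L = L
m4 = R OR P = L OR L = L
m6 = m3 OR m4 = L OR L = L
m7 = m6 AND m1 = L AND L = L
m8 = m1 OR m4 = L OR L = L
m9 = m2 OR m7 OR m8 = L OR L OR L = L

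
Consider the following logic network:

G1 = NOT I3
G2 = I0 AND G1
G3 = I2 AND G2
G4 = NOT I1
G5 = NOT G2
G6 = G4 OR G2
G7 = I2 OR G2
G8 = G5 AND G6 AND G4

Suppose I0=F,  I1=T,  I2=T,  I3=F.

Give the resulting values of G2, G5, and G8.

G2 = F, G5 = T, G8 = F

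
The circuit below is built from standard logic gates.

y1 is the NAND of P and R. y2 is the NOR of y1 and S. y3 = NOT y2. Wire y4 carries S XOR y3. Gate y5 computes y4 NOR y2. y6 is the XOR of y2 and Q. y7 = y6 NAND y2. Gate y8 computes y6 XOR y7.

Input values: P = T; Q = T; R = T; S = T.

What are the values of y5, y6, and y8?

y5 = T  y6 = T  y8 = F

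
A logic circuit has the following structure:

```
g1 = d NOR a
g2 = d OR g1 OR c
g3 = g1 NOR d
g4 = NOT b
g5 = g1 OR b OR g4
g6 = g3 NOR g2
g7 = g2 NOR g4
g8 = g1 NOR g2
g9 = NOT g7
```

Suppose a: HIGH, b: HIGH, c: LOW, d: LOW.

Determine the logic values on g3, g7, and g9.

g1 = d NOR a = LOW NOR HIGH = LOW
g2 = d OR g1 OR c = LOW OR LOW OR LOW = LOW
g3 = g1 NOR d = LOW NOR LOW = HIGH
g4 = NOT b = NOT HIGH = LOW
g7 = g2 NOR g4 = LOW NOR LOW = HIGH
g9 = NOT g7 = NOT HIGH = LOW

g3 = HIGH, g7 = HIGH, g9 = LOW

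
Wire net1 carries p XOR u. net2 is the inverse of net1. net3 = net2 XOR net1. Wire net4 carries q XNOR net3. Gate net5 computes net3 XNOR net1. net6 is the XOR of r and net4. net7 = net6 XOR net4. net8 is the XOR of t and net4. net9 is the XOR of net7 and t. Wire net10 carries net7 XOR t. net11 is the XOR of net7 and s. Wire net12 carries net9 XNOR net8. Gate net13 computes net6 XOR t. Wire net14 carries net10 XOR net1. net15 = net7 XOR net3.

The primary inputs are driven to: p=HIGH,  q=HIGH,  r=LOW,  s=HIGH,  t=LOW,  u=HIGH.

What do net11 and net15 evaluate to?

net1 = p XOR u = HIGH XOR HIGH = LOW
net2 = NOT net1 = NOT LOW = HIGH
net3 = net2 XOR net1 = HIGH XOR LOW = HIGH
net4 = q XNOR net3 = HIGH XNOR HIGH = HIGH
net6 = r XOR net4 = LOW XOR HIGH = HIGH
net7 = net6 XOR net4 = HIGH XOR HIGH = LOW
net11 = net7 XOR s = LOW XOR HIGH = HIGH
net15 = net7 XOR net3 = LOW XOR HIGH = HIGH

net11 = HIGH  net15 = HIGH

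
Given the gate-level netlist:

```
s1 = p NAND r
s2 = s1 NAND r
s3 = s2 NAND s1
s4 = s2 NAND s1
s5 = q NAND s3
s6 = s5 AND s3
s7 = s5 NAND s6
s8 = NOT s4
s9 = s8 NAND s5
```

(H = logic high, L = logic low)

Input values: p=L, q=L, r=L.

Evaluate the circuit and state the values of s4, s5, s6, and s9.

s1 = p NAND r = L NAND L = H
s2 = s1 NAND r = H NAND L = H
s3 = s2 NAND s1 = H NAND H = L
s4 = s2 NAND s1 = H NAND H = L
s5 = q NAND s3 = L NAND L = H
s6 = s5 AND s3 = H AND L = L
s8 = NOT s4 = NOT L = H
s9 = s8 NAND s5 = H NAND H = L

s4 = L, s5 = H, s6 = L, s9 = L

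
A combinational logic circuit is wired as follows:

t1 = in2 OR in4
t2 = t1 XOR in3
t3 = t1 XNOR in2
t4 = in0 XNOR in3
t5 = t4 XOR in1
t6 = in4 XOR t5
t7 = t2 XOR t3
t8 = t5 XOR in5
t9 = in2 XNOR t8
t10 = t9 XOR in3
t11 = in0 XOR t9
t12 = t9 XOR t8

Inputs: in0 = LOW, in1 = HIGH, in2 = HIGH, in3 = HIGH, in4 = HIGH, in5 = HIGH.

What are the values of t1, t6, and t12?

t1 = HIGH, t6 = LOW, t12 = LOW

t1 = in2 OR in4 = HIGH OR HIGH = HIGH
t4 = in0 XNOR in3 = LOW XNOR HIGH = LOW
t5 = t4 XOR in1 = LOW XOR HIGH = HIGH
t6 = in4 XOR t5 = HIGH XOR HIGH = LOW
t8 = t5 XOR in5 = HIGH XOR HIGH = LOW
t9 = in2 XNOR t8 = HIGH XNOR LOW = LOW
t12 = t9 XOR t8 = LOW XOR LOW = LOW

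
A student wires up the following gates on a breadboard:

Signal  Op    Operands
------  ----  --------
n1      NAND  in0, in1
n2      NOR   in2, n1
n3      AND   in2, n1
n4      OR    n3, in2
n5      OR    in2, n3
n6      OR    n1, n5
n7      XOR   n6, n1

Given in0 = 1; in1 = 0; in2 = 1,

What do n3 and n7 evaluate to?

n3 = 1; n7 = 0

n1 = in0 NAND in1 = 1 NAND 0 = 1
n3 = in2 AND n1 = 1 AND 1 = 1
n5 = in2 OR n3 = 1 OR 1 = 1
n6 = n1 OR n5 = 1 OR 1 = 1
n7 = n6 XOR n1 = 1 XOR 1 = 0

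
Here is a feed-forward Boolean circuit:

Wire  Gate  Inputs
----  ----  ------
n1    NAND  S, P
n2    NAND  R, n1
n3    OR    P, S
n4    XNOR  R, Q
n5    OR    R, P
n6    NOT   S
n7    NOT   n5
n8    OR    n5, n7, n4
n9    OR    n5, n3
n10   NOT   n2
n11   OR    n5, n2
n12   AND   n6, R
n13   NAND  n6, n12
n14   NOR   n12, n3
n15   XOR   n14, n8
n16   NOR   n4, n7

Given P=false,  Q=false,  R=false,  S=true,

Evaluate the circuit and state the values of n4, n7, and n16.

n4 = R XNOR Q = false XNOR false = true
n5 = R OR P = false OR false = false
n7 = NOT n5 = NOT false = true
n16 = n4 NOR n7 = true NOR true = false

n4 = true  n7 = true  n16 = false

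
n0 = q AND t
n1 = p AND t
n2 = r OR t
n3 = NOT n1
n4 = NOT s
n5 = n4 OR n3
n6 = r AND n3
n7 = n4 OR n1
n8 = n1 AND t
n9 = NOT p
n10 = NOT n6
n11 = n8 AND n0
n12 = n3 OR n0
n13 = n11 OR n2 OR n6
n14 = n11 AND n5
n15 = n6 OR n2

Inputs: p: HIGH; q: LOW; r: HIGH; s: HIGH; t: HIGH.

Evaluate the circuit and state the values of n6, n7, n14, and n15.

n0 = q AND t = LOW AND HIGH = LOW
n1 = p AND t = HIGH AND HIGH = HIGH
n2 = r OR t = HIGH OR HIGH = HIGH
n3 = NOT n1 = NOT HIGH = LOW
n4 = NOT s = NOT HIGH = LOW
n5 = n4 OR n3 = LOW OR LOW = LOW
n6 = r AND n3 = HIGH AND LOW = LOW
n7 = n4 OR n1 = LOW OR HIGH = HIGH
n8 = n1 AND t = HIGH AND HIGH = HIGH
n11 = n8 AND n0 = HIGH AND LOW = LOW
n14 = n11 AND n5 = LOW AND LOW = LOW
n15 = n6 OR n2 = LOW OR HIGH = HIGH

n6 = LOW  n7 = HIGH  n14 = LOW  n15 = HIGH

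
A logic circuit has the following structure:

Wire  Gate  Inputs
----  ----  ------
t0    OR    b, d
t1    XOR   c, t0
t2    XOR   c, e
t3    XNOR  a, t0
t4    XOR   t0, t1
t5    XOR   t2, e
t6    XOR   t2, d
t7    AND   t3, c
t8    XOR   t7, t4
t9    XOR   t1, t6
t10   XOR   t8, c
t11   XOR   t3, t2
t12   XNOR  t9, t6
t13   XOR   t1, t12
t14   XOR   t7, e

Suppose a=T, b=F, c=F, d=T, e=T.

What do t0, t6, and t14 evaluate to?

t0 = b OR d = F OR T = T
t2 = c XOR e = F XOR T = T
t3 = a XNOR t0 = T XNOR T = T
t6 = t2 XOR d = T XOR T = F
t7 = t3 AND c = T AND F = F
t14 = t7 XOR e = F XOR T = T

t0 = T  t6 = F  t14 = T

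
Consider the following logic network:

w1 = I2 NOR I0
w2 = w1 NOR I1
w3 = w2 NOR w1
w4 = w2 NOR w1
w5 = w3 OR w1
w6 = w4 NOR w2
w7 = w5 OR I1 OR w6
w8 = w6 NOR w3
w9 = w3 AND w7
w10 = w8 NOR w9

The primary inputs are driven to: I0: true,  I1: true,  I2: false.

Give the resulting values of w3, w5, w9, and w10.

w3 = true  w5 = true  w9 = true  w10 = false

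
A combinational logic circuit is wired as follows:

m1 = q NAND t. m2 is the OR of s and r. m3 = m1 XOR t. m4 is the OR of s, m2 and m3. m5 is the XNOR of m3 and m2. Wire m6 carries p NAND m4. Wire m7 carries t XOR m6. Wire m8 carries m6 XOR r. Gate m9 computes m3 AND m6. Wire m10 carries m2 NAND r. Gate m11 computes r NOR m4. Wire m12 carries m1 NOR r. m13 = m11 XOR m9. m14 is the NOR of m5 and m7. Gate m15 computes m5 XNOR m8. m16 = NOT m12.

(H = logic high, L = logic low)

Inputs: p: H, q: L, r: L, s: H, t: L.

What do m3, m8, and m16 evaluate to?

m3 = H; m8 = L; m16 = H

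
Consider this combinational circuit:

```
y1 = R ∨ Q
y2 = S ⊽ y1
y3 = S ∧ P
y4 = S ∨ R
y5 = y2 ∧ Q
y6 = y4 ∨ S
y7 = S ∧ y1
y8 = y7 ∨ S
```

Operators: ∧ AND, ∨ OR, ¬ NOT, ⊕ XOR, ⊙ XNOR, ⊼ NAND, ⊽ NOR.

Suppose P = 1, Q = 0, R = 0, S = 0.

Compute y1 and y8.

y1 = 0, y8 = 0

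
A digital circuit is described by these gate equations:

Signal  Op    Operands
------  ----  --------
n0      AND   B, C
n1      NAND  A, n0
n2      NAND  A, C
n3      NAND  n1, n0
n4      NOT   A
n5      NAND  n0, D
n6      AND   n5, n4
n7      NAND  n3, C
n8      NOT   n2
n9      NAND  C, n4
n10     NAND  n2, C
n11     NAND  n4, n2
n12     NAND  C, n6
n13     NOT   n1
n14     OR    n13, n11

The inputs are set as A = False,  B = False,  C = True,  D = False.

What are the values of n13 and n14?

n0 = B AND C = False AND True = False
n1 = A NAND n0 = False NAND False = True
n2 = A NAND C = False NAND True = True
n4 = NOT A = NOT False = True
n11 = n4 NAND n2 = True NAND True = False
n13 = NOT n1 = NOT True = False
n14 = n13 OR n11 = False OR False = False

n13 = False, n14 = False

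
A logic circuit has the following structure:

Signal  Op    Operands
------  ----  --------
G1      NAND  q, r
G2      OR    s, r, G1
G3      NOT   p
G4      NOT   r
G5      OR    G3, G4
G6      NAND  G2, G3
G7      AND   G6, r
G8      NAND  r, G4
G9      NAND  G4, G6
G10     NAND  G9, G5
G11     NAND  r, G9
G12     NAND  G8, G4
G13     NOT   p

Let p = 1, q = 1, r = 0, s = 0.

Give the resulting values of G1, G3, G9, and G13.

G1 = 1; G3 = 0; G9 = 0; G13 = 0

G1 = q NAND r = 1 NAND 0 = 1
G2 = s OR r OR G1 = 0 OR 0 OR 1 = 1
G3 = NOT p = NOT 1 = 0
G4 = NOT r = NOT 0 = 1
G6 = G2 NAND G3 = 1 NAND 0 = 1
G9 = G4 NAND G6 = 1 NAND 1 = 0
G13 = NOT p = NOT 1 = 0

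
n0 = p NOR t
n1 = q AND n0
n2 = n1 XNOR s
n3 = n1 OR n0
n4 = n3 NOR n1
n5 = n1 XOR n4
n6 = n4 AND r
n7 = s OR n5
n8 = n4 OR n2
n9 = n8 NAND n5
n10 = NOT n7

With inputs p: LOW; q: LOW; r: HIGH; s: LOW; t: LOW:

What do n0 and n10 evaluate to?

n0 = p NOR t = LOW NOR LOW = HIGH
n1 = q AND n0 = LOW AND HIGH = LOW
n3 = n1 OR n0 = LOW OR HIGH = HIGH
n4 = n3 NOR n1 = HIGH NOR LOW = LOW
n5 = n1 XOR n4 = LOW XOR LOW = LOW
n7 = s OR n5 = LOW OR LOW = LOW
n10 = NOT n7 = NOT LOW = HIGH

n0 = HIGH, n10 = HIGH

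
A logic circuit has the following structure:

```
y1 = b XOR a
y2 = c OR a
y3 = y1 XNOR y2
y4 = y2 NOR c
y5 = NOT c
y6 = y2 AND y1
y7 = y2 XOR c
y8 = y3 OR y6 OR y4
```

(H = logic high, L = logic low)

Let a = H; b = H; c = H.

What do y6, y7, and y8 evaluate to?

y1 = b XOR a = H XOR H = L
y2 = c OR a = H OR H = H
y3 = y1 XNOR y2 = L XNOR H = L
y4 = y2 NOR c = H NOR H = L
y6 = y2 AND y1 = H AND L = L
y7 = y2 XOR c = H XOR H = L
y8 = y3 OR y6 OR y4 = L OR L OR L = L

y6 = L; y7 = L; y8 = L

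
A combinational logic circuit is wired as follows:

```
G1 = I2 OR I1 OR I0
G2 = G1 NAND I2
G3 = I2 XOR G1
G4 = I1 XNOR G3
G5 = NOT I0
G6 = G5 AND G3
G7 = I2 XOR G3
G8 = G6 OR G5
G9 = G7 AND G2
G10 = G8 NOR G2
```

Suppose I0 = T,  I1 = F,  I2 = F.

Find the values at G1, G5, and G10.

G1 = I2 OR I1 OR I0 = F OR F OR T = T
G2 = G1 NAND I2 = T NAND F = T
G3 = I2 XOR G1 = F XOR T = T
G5 = NOT I0 = NOT T = F
G6 = G5 AND G3 = F AND T = F
G8 = G6 OR G5 = F OR F = F
G10 = G8 NOR G2 = F NOR T = F

G1 = T, G5 = F, G10 = F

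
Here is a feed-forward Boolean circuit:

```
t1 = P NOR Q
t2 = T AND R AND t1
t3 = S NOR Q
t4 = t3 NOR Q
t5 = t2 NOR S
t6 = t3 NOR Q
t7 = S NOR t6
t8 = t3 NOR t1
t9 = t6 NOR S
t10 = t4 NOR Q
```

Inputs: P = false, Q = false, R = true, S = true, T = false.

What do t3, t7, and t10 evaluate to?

t3 = false, t7 = false, t10 = false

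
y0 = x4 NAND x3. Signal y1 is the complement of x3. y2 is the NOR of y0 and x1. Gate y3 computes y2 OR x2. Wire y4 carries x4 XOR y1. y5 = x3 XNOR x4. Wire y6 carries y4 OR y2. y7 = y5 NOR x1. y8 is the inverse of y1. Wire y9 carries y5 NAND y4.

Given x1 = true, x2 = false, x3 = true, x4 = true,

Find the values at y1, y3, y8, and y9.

y0 = x4 NAND x3 = true NAND true = false
y1 = NOT x3 = NOT true = false
y2 = y0 NOR x1 = false NOR true = false
y3 = y2 OR x2 = false OR false = false
y4 = x4 XOR y1 = true XOR false = true
y5 = x3 XNOR x4 = true XNOR true = true
y8 = NOT y1 = NOT false = true
y9 = y5 NAND y4 = true NAND true = false

y1 = false, y3 = false, y8 = true, y9 = false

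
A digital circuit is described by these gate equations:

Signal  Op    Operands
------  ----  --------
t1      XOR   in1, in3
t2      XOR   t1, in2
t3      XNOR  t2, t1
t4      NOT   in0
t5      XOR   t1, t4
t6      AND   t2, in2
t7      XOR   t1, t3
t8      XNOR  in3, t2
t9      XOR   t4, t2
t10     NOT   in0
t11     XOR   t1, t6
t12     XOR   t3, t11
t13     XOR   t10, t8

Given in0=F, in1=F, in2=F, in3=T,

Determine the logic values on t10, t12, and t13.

t10 = T, t12 = F, t13 = F

t1 = in1 XOR in3 = F XOR T = T
t2 = t1 XOR in2 = T XOR F = T
t3 = t2 XNOR t1 = T XNOR T = T
t6 = t2 AND in2 = T AND F = F
t8 = in3 XNOR t2 = T XNOR T = T
t10 = NOT in0 = NOT F = T
t11 = t1 XOR t6 = T XOR F = T
t12 = t3 XOR t11 = T XOR T = F
t13 = t10 XOR t8 = T XOR T = F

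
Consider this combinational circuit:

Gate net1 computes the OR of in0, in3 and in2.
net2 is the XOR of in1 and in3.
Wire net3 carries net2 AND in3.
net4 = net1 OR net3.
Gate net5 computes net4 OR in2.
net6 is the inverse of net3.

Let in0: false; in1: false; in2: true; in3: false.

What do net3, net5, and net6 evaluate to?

net3 = false, net5 = true, net6 = true

net1 = in0 OR in3 OR in2 = false OR false OR true = true
net2 = in1 XOR in3 = false XOR false = false
net3 = net2 AND in3 = false AND false = false
net4 = net1 OR net3 = true OR false = true
net5 = net4 OR in2 = true OR true = true
net6 = NOT net3 = NOT false = true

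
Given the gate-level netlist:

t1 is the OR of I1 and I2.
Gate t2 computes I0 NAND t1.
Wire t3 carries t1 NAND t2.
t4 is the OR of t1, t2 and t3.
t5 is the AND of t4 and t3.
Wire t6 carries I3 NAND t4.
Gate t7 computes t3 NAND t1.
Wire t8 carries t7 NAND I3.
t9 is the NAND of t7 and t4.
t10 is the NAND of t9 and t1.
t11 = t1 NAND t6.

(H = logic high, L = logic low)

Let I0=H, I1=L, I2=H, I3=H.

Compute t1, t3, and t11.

t1 = H  t3 = H  t11 = H

t1 = I1 OR I2 = L OR H = H
t2 = I0 NAND t1 = H NAND H = L
t3 = t1 NAND t2 = H NAND L = H
t4 = t1 OR t2 OR t3 = H OR L OR H = H
t6 = I3 NAND t4 = H NAND H = L
t11 = t1 NAND t6 = H NAND L = H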